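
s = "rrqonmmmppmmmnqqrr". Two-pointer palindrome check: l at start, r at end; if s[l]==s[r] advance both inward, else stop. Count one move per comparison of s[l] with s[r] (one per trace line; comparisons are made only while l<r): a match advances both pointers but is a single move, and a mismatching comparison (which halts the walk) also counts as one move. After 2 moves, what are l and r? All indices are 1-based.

[1,18] 'r'=='r' → l++,r--
[2,17] 'r'=='r' → l++,r--

l=3, r=16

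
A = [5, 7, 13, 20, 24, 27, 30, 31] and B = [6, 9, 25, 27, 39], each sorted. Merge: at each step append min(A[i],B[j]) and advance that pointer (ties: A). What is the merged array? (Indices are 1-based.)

[i=1,j=1] A[i]=5<=B[j]=6 take 5 → i++
[i=2,j=1] A[i]=7>B[j]=6 take 6 → j++
[i=2,j=2] A[i]=7<=B[j]=9 take 7 → i++
[i=3,j=2] A[i]=13>B[j]=9 take 9 → j++
[i=3,j=3] A[i]=13<=B[j]=25 take 13 → i++
[i=4,j=3] A[i]=20<=B[j]=25 take 20 → i++
[i=5,j=3] A[i]=24<=B[j]=25 take 24 → i++
[i=6,j=3] A[i]=27>B[j]=25 take 25 → j++
[i=6,j=4] A[i]=27<=B[j]=27 take 27 → i++
[i=7,j=4] A[i]=30>B[j]=27 take 27 → j++
[i=7,j=5] A[i]=30<=B[j]=39 take 30 → i++
[i=8,j=5] A[i]=31<=B[j]=39 take 31 → i++
[i=9,j=5] A done, take B[j]=39 → j++

[5, 6, 7, 9, 13, 20, 24, 25, 27, 27, 30, 31, 39]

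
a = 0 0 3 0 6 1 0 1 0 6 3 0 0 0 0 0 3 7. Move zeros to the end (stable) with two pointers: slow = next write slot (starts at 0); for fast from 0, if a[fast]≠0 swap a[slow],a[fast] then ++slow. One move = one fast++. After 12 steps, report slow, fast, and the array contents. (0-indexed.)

slow=6, fast=12, a=[3, 6, 1, 1, 6, 3, 0, 0, 0, 0, 0, 0, 0, 0, 0, 0, 3, 7]

slow=0 fast=0: a[fast]=0, fast++
slow=0 fast=1: a[fast]=0, fast++
slow=0 fast=2: a[fast]=3≠0 swap→a[0]=3, slow++,fast++
slow=1 fast=3: a[fast]=0, fast++
slow=1 fast=4: a[fast]=6≠0 swap→a[1]=6, slow++,fast++
slow=2 fast=5: a[fast]=1≠0 swap→a[2]=1, slow++,fast++
slow=3 fast=6: a[fast]=0, fast++
slow=3 fast=7: a[fast]=1≠0 swap→a[3]=1, slow++,fast++
slow=4 fast=8: a[fast]=0, fast++
slow=4 fast=9: a[fast]=6≠0 swap→a[4]=6, slow++,fast++
slow=5 fast=10: a[fast]=3≠0 swap→a[5]=3, slow++,fast++
slow=6 fast=11: a[fast]=0, fast++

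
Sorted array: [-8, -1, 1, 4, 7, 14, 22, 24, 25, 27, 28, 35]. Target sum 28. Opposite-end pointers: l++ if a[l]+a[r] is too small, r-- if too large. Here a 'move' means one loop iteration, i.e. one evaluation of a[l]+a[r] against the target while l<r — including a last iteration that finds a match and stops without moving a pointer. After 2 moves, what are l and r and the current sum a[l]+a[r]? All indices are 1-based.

l=2, r=11, sum=27

l=1 r=12: -8+35=27 <28, l++
l=2 r=12: -1+35=34 >28, r--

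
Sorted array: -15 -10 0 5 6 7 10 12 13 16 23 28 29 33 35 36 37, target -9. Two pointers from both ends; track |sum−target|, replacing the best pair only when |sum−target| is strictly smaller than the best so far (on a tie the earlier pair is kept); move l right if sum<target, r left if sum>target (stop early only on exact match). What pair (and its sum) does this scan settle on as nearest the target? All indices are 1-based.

pair (-15, 6) with sum -9 (|Δ|=0)

[1,17] -15+37=22 d=31 * → r--
[1,16] -15+36=21 d=30 * → r--
[1,15] -15+35=20 d=29 * → r--
[1,14] -15+33=18 d=27 * → r--
[1,13] -15+29=14 d=23 * → r--
[1,12] -15+28=13 d=22 * → r--
[1,11] -15+23=8 d=17 * → r--
[1,10] -15+16=1 d=10 * → r--
[1,9] -15+13=-2 d=7 * → r--
[1,8] -15+12=-3 d=6 * → r--
[1,7] -15+10=-5 d=4 * → r--
[1,6] -15+7=-8 d=1 * → r--
[1,5] -15+6=-9 d=0 * → stop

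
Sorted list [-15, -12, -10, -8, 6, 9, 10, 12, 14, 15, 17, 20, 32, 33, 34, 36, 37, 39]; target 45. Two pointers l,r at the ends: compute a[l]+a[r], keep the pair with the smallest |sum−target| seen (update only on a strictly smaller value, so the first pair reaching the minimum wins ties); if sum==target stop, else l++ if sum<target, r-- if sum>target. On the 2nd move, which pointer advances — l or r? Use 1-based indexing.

l=1 r=18: -15+39=24 d=21 *, l++
l=2 r=18: -12+39=27 d=18 *, l++

l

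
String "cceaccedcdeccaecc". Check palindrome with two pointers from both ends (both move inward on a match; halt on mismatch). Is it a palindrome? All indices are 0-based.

l=0 r=16: 'c'=='c', l++,r--
l=1 r=15: 'c'=='c', l++,r--
l=2 r=14: 'e'=='e', l++,r--
l=3 r=13: 'a'=='a', l++,r--
l=4 r=12: 'c'=='c', l++,r--
l=5 r=11: 'c'=='c', l++,r--
l=6 r=10: 'e'=='e', l++,r--
l=7 r=9: 'd'=='d', l++,r--

palindrome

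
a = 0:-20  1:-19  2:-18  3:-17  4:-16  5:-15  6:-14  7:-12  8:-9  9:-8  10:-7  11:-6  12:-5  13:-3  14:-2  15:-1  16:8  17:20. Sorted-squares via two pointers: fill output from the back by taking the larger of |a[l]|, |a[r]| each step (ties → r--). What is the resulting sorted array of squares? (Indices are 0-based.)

[1, 4, 9, 25, 36, 49, 64, 64, 81, 144, 196, 225, 256, 289, 324, 361, 400, 400]

[0,17] |-20|<=|20| out[17]=400 → r--
[0,16] |-20|>|8| out[16]=400 → l++
[1,16] |-19|>|8| out[15]=361 → l++
[2,16] |-18|>|8| out[14]=324 → l++
[3,16] |-17|>|8| out[13]=289 → l++
[4,16] |-16|>|8| out[12]=256 → l++
[5,16] |-15|>|8| out[11]=225 → l++
[6,16] |-14|>|8| out[10]=196 → l++
[7,16] |-12|>|8| out[9]=144 → l++
[8,16] |-9|>|8| out[8]=81 → l++
[9,16] |-8|<=|8| out[7]=64 → r--
[9,15] |-8|>|-1| out[6]=64 → l++
[10,15] |-7|>|-1| out[5]=49 → l++
[11,15] |-6|>|-1| out[4]=36 → l++
[12,15] |-5|>|-1| out[3]=25 → l++
[13,15] |-3|>|-1| out[2]=9 → l++
[14,15] |-2|>|-1| out[1]=4 → l++
[15,15] |-1|<=|-1| out[0]=1 → r--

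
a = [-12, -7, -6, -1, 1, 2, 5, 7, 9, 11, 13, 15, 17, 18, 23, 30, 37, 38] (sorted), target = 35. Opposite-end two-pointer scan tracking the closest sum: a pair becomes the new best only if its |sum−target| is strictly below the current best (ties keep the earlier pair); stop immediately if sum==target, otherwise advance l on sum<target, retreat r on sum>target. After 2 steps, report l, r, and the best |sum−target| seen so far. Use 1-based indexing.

[1,18] -12+38=26 d=9 * → l++
[2,18] -7+38=31 d=4 * → l++

l=3, r=18, best |Δ|=4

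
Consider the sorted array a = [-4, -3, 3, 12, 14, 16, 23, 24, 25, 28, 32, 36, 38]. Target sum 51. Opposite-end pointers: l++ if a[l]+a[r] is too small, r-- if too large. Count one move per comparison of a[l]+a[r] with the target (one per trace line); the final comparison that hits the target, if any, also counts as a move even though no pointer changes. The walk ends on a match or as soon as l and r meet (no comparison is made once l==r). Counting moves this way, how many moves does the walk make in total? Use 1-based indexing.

10 moves

l=1 r=13: -4+38=34 <51, l++
l=2 r=13: -3+38=35 <51, l++
l=3 r=13: 3+38=41 <51, l++
l=4 r=13: 12+38=50 <51, l++
l=5 r=13: 14+38=52 >51, r--
l=5 r=12: 14+36=50 <51, l++
l=6 r=12: 16+36=52 >51, r--
l=6 r=11: 16+32=48 <51, l++
l=7 r=11: 23+32=55 >51, r--
l=7 r=10: 23+28=51, found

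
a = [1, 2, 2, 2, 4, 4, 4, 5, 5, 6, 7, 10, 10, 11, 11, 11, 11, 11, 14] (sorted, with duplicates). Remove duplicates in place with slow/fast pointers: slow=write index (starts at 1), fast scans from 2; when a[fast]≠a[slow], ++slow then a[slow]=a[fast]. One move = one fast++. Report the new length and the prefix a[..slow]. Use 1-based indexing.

length 9; prefix = [1, 2, 4, 5, 6, 7, 10, 11, 14]

slow=1 fast=2: a[fast]=2≠a[slow]=1 write a[2]=2, slow++,fast++
slow=2 fast=3: a[fast]=2=a[slow] dup, fast++
slow=2 fast=4: a[fast]=2=a[slow] dup, fast++
slow=2 fast=5: a[fast]=4≠a[slow]=2 write a[3]=4, slow++,fast++
slow=3 fast=6: a[fast]=4=a[slow] dup, fast++
slow=3 fast=7: a[fast]=4=a[slow] dup, fast++
slow=3 fast=8: a[fast]=5≠a[slow]=4 write a[4]=5, slow++,fast++
slow=4 fast=9: a[fast]=5=a[slow] dup, fast++
slow=4 fast=10: a[fast]=6≠a[slow]=5 write a[5]=6, slow++,fast++
slow=5 fast=11: a[fast]=7≠a[slow]=6 write a[6]=7, slow++,fast++
slow=6 fast=12: a[fast]=10≠a[slow]=7 write a[7]=10, slow++,fast++
slow=7 fast=13: a[fast]=10=a[slow] dup, fast++
slow=7 fast=14: a[fast]=11≠a[slow]=10 write a[8]=11, slow++,fast++
slow=8 fast=15: a[fast]=11=a[slow] dup, fast++
slow=8 fast=16: a[fast]=11=a[slow] dup, fast++
slow=8 fast=17: a[fast]=11=a[slow] dup, fast++
slow=8 fast=18: a[fast]=11=a[slow] dup, fast++
slow=8 fast=19: a[fast]=14≠a[slow]=11 write a[9]=14, slow++,fast++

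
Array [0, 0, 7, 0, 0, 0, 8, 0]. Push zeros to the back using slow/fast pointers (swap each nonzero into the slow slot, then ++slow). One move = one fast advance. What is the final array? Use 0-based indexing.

[7, 8, 0, 0, 0, 0, 0, 0]

slow=0 fast=0: a[fast]=0, fast++
slow=0 fast=1: a[fast]=0, fast++
slow=0 fast=2: a[fast]=7≠0 swap→a[0]=7, slow++,fast++
slow=1 fast=3: a[fast]=0, fast++
slow=1 fast=4: a[fast]=0, fast++
slow=1 fast=5: a[fast]=0, fast++
slow=1 fast=6: a[fast]=8≠0 swap→a[1]=8, slow++,fast++
slow=2 fast=7: a[fast]=0, fast++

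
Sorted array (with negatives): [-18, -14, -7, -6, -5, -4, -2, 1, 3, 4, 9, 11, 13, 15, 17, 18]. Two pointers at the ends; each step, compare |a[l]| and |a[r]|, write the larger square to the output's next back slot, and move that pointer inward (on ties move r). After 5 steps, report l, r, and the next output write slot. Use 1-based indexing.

[1,16] |-18|<=|18| out[16]=324 → r--
[1,15] |-18|>|17| out[15]=324 → l++
[2,15] |-14|<=|17| out[14]=289 → r--
[2,14] |-14|<=|15| out[13]=225 → r--
[2,13] |-14|>|13| out[12]=196 → l++

l=3, r=13, next write slot=11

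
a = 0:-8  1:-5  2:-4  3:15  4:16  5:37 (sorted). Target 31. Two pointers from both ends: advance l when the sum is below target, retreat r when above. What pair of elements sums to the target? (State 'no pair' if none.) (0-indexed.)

l=0 r=5: -8+37=29 <31, l++
l=1 r=5: -5+37=32 >31, r--
l=1 r=4: -5+16=11 <31, l++
l=2 r=4: -4+16=12 <31, l++
l=3 r=4: 15+16=31, found

(15, 16)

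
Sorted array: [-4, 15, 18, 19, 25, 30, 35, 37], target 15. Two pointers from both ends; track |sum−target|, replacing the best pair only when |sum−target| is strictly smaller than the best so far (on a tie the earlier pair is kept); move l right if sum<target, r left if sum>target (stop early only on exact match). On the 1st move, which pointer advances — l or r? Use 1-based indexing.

[1,8] -4+37=33 d=18 * → r--

r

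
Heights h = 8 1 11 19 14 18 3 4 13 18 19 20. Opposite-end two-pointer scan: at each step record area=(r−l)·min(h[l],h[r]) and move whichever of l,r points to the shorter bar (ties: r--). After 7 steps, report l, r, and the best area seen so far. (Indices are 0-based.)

[0,11] min(8,20)*11=88 best=88 * → l++
[1,11] min(1,20)*10=10 best=88 → l++
[2,11] min(11,20)*9=99 best=99 * → l++
[3,11] min(19,20)*8=152 best=152 * → l++
[4,11] min(14,20)*7=98 best=152 → l++
[5,11] min(18,20)*6=108 best=152 → l++
[6,11] min(3,20)*5=15 best=152 → l++

l=7, r=11, best area=152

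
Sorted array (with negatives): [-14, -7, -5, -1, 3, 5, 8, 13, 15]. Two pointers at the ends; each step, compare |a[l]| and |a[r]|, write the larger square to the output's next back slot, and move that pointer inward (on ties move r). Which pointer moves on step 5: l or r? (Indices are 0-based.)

l=0 r=8: |-14|<=|15| out[8]=225, r--
l=0 r=7: |-14|>|13| out[7]=196, l++
l=1 r=7: |-7|<=|13| out[6]=169, r--
l=1 r=6: |-7|<=|8| out[5]=64, r--
l=1 r=5: |-7|>|5| out[4]=49, l++

l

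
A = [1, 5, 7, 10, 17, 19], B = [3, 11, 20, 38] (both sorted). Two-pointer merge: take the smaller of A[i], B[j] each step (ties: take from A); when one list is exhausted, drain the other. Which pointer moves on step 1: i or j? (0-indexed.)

i=0 j=0: A[i]=1<=B[j]=3 take 1, i++

i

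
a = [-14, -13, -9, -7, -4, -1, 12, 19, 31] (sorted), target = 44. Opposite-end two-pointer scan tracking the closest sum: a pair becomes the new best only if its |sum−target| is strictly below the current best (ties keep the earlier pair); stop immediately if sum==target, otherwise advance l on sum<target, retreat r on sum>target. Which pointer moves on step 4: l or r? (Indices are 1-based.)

l

[1,9] -14+31=17 d=27 * → l++
[2,9] -13+31=18 d=26 * → l++
[3,9] -9+31=22 d=22 * → l++
[4,9] -7+31=24 d=20 * → l++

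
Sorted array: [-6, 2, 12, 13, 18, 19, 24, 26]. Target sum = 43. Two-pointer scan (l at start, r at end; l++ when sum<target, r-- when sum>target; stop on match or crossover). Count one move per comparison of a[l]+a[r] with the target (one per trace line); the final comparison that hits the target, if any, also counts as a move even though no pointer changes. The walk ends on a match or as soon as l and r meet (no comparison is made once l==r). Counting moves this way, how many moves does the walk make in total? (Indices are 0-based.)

7 moves

l=0 r=7: -6+26=20 <43, l++
l=1 r=7: 2+26=28 <43, l++
l=2 r=7: 12+26=38 <43, l++
l=3 r=7: 13+26=39 <43, l++
l=4 r=7: 18+26=44 >43, r--
l=4 r=6: 18+24=42 <43, l++
l=5 r=6: 19+24=43, found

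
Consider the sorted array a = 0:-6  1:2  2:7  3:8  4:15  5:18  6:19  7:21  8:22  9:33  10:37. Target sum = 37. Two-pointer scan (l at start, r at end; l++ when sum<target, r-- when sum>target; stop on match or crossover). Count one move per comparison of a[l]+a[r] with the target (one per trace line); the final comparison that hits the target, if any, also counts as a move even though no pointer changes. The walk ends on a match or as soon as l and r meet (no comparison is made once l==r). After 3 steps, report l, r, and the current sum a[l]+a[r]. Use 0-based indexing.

l=2, r=9, sum=40

[0,10] -6+37=31 <37 → l++
[1,10] 2+37=39 >37 → r--
[1,9] 2+33=35 <37 → l++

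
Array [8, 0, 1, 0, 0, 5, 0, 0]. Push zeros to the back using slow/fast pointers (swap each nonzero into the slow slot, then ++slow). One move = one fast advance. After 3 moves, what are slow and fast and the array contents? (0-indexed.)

slow=2, fast=3, a=[8, 1, 0, 0, 0, 5, 0, 0]

(s=0,f=0) a[fast]=8≠0 swap→a[0]=8 → slow++,fast++
(s=1,f=1) a[fast]=0 → fast++
(s=1,f=2) a[fast]=1≠0 swap→a[1]=1 → slow++,fast++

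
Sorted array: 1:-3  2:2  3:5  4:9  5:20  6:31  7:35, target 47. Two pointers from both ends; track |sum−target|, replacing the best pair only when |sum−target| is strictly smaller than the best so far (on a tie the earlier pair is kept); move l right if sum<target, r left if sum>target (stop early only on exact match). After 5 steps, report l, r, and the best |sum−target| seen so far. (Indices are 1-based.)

l=5, r=6, best |Δ|=3

l=1 r=7: -3+35=32 d=15 *, l++
l=2 r=7: 2+35=37 d=10 *, l++
l=3 r=7: 5+35=40 d=7 *, l++
l=4 r=7: 9+35=44 d=3 *, l++
l=5 r=7: 20+35=55 d=8, r--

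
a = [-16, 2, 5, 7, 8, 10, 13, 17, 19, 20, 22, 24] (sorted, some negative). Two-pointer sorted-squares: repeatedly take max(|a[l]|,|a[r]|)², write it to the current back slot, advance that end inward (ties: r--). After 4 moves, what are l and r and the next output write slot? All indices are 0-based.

l=0, r=7, next write slot=7

[0,11] |-16|<=|24| out[11]=576 → r--
[0,10] |-16|<=|22| out[10]=484 → r--
[0,9] |-16|<=|20| out[9]=400 → r--
[0,8] |-16|<=|19| out[8]=361 → r--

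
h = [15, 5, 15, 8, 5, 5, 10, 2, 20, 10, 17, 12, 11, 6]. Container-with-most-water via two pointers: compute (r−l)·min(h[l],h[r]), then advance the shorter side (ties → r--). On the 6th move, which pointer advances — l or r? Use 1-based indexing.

l=1 r=14: min(15,6)*13=78 best=78 *, r--
l=1 r=13: min(15,11)*12=132 best=132 *, r--
l=1 r=12: min(15,12)*11=132 best=132, r--
l=1 r=11: min(15,17)*10=150 best=150 *, l++
l=2 r=11: min(5,17)*9=45 best=150, l++
l=3 r=11: min(15,17)*8=120 best=150, l++

l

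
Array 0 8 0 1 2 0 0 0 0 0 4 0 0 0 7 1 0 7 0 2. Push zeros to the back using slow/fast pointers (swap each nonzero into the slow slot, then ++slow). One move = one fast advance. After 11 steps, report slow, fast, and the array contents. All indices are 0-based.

(s=0,f=0) a[fast]=0 → fast++
(s=0,f=1) a[fast]=8≠0 swap→a[0]=8 → slow++,fast++
(s=1,f=2) a[fast]=0 → fast++
(s=1,f=3) a[fast]=1≠0 swap→a[1]=1 → slow++,fast++
(s=2,f=4) a[fast]=2≠0 swap→a[2]=2 → slow++,fast++
(s=3,f=5) a[fast]=0 → fast++
(s=3,f=6) a[fast]=0 → fast++
(s=3,f=7) a[fast]=0 → fast++
(s=3,f=8) a[fast]=0 → fast++
(s=3,f=9) a[fast]=0 → fast++
(s=3,f=10) a[fast]=4≠0 swap→a[3]=4 → slow++,fast++

slow=4, fast=11, a=[8, 1, 2, 4, 0, 0, 0, 0, 0, 0, 0, 0, 0, 0, 7, 1, 0, 7, 0, 2]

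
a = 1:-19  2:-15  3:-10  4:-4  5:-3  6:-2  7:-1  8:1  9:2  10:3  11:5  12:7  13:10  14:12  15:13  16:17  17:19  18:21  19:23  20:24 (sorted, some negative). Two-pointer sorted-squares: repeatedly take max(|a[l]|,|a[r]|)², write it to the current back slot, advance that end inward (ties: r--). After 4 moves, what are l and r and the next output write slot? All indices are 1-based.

[1,20] |-19|<=|24| out[20]=576 → r--
[1,19] |-19|<=|23| out[19]=529 → r--
[1,18] |-19|<=|21| out[18]=441 → r--
[1,17] |-19|<=|19| out[17]=361 → r--

l=1, r=16, next write slot=16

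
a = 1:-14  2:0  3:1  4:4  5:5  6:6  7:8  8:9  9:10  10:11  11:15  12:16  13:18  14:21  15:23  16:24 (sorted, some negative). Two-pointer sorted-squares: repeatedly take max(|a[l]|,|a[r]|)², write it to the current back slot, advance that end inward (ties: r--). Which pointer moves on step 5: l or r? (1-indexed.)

[1,16] |-14|<=|24| out[16]=576 → r--
[1,15] |-14|<=|23| out[15]=529 → r--
[1,14] |-14|<=|21| out[14]=441 → r--
[1,13] |-14|<=|18| out[13]=324 → r--
[1,12] |-14|<=|16| out[12]=256 → r--

r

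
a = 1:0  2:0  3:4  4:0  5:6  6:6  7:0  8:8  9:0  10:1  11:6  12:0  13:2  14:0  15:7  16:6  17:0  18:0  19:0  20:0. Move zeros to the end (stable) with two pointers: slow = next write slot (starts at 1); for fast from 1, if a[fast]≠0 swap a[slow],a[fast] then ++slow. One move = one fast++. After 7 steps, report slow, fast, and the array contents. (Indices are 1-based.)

slow=4, fast=8, a=[4, 6, 6, 0, 0, 0, 0, 8, 0, 1, 6, 0, 2, 0, 7, 6, 0, 0, 0, 0]

slow=1 fast=1: a[fast]=0, fast++
slow=1 fast=2: a[fast]=0, fast++
slow=1 fast=3: a[fast]=4≠0 swap→a[1]=4, slow++,fast++
slow=2 fast=4: a[fast]=0, fast++
slow=2 fast=5: a[fast]=6≠0 swap→a[2]=6, slow++,fast++
slow=3 fast=6: a[fast]=6≠0 swap→a[3]=6, slow++,fast++
slow=4 fast=7: a[fast]=0, fast++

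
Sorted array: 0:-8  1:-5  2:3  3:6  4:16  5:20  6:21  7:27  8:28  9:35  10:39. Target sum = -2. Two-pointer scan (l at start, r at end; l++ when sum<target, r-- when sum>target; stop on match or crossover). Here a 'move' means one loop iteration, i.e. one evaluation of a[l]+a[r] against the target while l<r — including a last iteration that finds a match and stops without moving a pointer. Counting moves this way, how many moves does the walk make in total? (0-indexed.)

8 moves

[0,10] -8+39=31 >-2 → r--
[0,9] -8+35=27 >-2 → r--
[0,8] -8+28=20 >-2 → r--
[0,7] -8+27=19 >-2 → r--
[0,6] -8+21=13 >-2 → r--
[0,5] -8+20=12 >-2 → r--
[0,4] -8+16=8 >-2 → r--
[0,3] -8+6=-2 → found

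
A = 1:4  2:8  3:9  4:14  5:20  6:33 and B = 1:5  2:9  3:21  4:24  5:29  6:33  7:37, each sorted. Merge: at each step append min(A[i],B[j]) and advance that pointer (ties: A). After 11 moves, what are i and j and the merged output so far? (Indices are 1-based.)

i=7, j=6, merged so far=[4, 5, 8, 9, 9, 14, 20, 21, 24, 29, 33]

[i=1,j=1] A[i]=4<=B[j]=5 take 4 → i++
[i=2,j=1] A[i]=8>B[j]=5 take 5 → j++
[i=2,j=2] A[i]=8<=B[j]=9 take 8 → i++
[i=3,j=2] A[i]=9<=B[j]=9 take 9 → i++
[i=4,j=2] A[i]=14>B[j]=9 take 9 → j++
[i=4,j=3] A[i]=14<=B[j]=21 take 14 → i++
[i=5,j=3] A[i]=20<=B[j]=21 take 20 → i++
[i=6,j=3] A[i]=33>B[j]=21 take 21 → j++
[i=6,j=4] A[i]=33>B[j]=24 take 24 → j++
[i=6,j=5] A[i]=33>B[j]=29 take 29 → j++
[i=6,j=6] A[i]=33<=B[j]=33 take 33 → i++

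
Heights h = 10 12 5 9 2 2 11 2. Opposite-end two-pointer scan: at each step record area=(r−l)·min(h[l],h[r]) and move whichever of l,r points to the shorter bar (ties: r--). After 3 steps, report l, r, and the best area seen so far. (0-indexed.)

l=1, r=5, best area=60

l=0 r=7: min(10,2)*7=14 best=14 *, r--
l=0 r=6: min(10,11)*6=60 best=60 *, l++
l=1 r=6: min(12,11)*5=55 best=60, r--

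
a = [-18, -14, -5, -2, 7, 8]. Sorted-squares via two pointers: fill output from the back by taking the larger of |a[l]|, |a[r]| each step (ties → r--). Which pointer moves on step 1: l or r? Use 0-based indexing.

l

l=0 r=5: |-18|>|8| out[5]=324, l++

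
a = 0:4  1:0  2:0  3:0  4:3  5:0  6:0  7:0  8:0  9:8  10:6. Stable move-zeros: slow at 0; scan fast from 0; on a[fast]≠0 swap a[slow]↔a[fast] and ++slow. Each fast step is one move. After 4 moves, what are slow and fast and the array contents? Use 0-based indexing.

slow=1, fast=4, a=[4, 0, 0, 0, 3, 0, 0, 0, 0, 8, 6]

(s=0,f=0) a[fast]=4≠0 swap→a[0]=4 → slow++,fast++
(s=1,f=1) a[fast]=0 → fast++
(s=1,f=2) a[fast]=0 → fast++
(s=1,f=3) a[fast]=0 → fast++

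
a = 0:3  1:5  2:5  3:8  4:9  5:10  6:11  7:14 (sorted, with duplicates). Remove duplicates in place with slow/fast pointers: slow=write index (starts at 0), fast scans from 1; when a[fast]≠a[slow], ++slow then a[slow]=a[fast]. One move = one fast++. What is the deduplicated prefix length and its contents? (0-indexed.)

length 7; prefix = [3, 5, 8, 9, 10, 11, 14]

(s=0,f=1) a[fast]=5≠a[slow]=3 write a[1]=5 → slow++,fast++
(s=1,f=2) a[fast]=5=a[slow] dup → fast++
(s=1,f=3) a[fast]=8≠a[slow]=5 write a[2]=8 → slow++,fast++
(s=2,f=4) a[fast]=9≠a[slow]=8 write a[3]=9 → slow++,fast++
(s=3,f=5) a[fast]=10≠a[slow]=9 write a[4]=10 → slow++,fast++
(s=4,f=6) a[fast]=11≠a[slow]=10 write a[5]=11 → slow++,fast++
(s=5,f=7) a[fast]=14≠a[slow]=11 write a[6]=14 → slow++,fast++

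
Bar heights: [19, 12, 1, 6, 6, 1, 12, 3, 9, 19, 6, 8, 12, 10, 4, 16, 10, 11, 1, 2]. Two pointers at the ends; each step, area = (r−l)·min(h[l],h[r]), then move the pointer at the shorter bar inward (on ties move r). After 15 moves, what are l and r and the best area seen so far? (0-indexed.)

[0,19] min(19,2)*19=38 best=38 * → r--
[0,18] min(19,1)*18=18 best=38 → r--
[0,17] min(19,11)*17=187 best=187 * → r--
[0,16] min(19,10)*16=160 best=187 → r--
[0,15] min(19,16)*15=240 best=240 * → r--
[0,14] min(19,4)*14=56 best=240 → r--
[0,13] min(19,10)*13=130 best=240 → r--
[0,12] min(19,12)*12=144 best=240 → r--
[0,11] min(19,8)*11=88 best=240 → r--
[0,10] min(19,6)*10=60 best=240 → r--
[0,9] min(19,19)*9=171 best=240 → r--
[0,8] min(19,9)*8=72 best=240 → r--
[0,7] min(19,3)*7=21 best=240 → r--
[0,6] min(19,12)*6=72 best=240 → r--
[0,5] min(19,1)*5=5 best=240 → r--

l=0, r=4, best area=240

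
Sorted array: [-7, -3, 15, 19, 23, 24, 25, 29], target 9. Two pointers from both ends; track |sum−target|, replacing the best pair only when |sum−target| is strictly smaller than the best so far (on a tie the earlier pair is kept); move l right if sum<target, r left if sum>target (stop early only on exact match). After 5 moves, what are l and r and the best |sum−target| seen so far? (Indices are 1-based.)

[1,8] -7+29=22 d=13 * → r--
[1,7] -7+25=18 d=9 * → r--
[1,6] -7+24=17 d=8 * → r--
[1,5] -7+23=16 d=7 * → r--
[1,4] -7+19=12 d=3 * → r--

l=1, r=3, best |Δ|=3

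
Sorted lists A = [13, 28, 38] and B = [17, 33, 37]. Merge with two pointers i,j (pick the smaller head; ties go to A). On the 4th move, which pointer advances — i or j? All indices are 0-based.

j

[i=0,j=0] A[i]=13<=B[j]=17 take 13 → i++
[i=1,j=0] A[i]=28>B[j]=17 take 17 → j++
[i=1,j=1] A[i]=28<=B[j]=33 take 28 → i++
[i=2,j=1] A[i]=38>B[j]=33 take 33 → j++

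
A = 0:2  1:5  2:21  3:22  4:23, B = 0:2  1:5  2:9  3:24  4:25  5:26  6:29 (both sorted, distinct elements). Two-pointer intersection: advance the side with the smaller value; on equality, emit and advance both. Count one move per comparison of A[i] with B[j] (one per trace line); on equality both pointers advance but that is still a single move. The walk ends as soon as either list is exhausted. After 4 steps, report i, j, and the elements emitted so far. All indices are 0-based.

i=3, j=3, emitted=[2, 5]

i=0 j=0: 2==2 emit, i++,j++
i=1 j=1: 5==5 emit, i++,j++
i=2 j=2: 21>9, j++
i=2 j=3: 21<24, i++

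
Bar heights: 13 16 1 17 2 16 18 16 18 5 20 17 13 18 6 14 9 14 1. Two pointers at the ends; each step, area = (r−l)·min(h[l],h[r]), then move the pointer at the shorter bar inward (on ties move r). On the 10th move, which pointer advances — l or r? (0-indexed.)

l

l=0 r=18: min(13,1)*18=18 best=18 *, r--
l=0 r=17: min(13,14)*17=221 best=221 *, l++
l=1 r=17: min(16,14)*16=224 best=224 *, r--
l=1 r=16: min(16,9)*15=135 best=224, r--
l=1 r=15: min(16,14)*14=196 best=224, r--
l=1 r=14: min(16,6)*13=78 best=224, r--
l=1 r=13: min(16,18)*12=192 best=224, l++
l=2 r=13: min(1,18)*11=11 best=224, l++
l=3 r=13: min(17,18)*10=170 best=224, l++
l=4 r=13: min(2,18)*9=18 best=224, l++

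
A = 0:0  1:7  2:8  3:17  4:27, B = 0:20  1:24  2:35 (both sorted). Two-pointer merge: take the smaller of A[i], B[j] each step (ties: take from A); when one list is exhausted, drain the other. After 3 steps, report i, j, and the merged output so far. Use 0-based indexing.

i=3, j=0, merged so far=[0, 7, 8]

[i=0,j=0] A[i]=0<=B[j]=20 take 0 → i++
[i=1,j=0] A[i]=7<=B[j]=20 take 7 → i++
[i=2,j=0] A[i]=8<=B[j]=20 take 8 → i++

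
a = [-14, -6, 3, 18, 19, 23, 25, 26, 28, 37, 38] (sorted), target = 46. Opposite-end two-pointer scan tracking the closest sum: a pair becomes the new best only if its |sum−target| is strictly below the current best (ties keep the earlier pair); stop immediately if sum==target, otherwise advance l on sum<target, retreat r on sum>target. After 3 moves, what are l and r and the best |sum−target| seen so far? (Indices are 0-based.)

l=0 r=10: -14+38=24 d=22 *, l++
l=1 r=10: -6+38=32 d=14 *, l++
l=2 r=10: 3+38=41 d=5 *, l++

l=3, r=10, best |Δ|=5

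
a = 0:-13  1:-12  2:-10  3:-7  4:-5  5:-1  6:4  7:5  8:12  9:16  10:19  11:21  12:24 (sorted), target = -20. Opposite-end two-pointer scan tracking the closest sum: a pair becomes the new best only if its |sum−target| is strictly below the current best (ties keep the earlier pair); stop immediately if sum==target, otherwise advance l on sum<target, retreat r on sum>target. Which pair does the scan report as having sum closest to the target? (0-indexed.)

[0,12] -13+24=11 d=31 * → r--
[0,11] -13+21=8 d=28 * → r--
[0,10] -13+19=6 d=26 * → r--
[0,9] -13+16=3 d=23 * → r--
[0,8] -13+12=-1 d=19 * → r--
[0,7] -13+5=-8 d=12 * → r--
[0,6] -13+4=-9 d=11 * → r--
[0,5] -13+-1=-14 d=6 * → r--
[0,4] -13+-5=-18 d=2 * → r--
[0,3] -13+-7=-20 d=0 * → stop

pair (-13, -7) with sum -20 (|Δ|=0)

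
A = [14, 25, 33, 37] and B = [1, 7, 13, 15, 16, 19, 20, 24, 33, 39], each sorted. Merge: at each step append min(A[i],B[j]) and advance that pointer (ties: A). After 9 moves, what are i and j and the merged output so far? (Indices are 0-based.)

i=1, j=8, merged so far=[1, 7, 13, 14, 15, 16, 19, 20, 24]

i=0 j=0: A[i]=14>B[j]=1 take 1, j++
i=0 j=1: A[i]=14>B[j]=7 take 7, j++
i=0 j=2: A[i]=14>B[j]=13 take 13, j++
i=0 j=3: A[i]=14<=B[j]=15 take 14, i++
i=1 j=3: A[i]=25>B[j]=15 take 15, j++
i=1 j=4: A[i]=25>B[j]=16 take 16, j++
i=1 j=5: A[i]=25>B[j]=19 take 19, j++
i=1 j=6: A[i]=25>B[j]=20 take 20, j++
i=1 j=7: A[i]=25>B[j]=24 take 24, j++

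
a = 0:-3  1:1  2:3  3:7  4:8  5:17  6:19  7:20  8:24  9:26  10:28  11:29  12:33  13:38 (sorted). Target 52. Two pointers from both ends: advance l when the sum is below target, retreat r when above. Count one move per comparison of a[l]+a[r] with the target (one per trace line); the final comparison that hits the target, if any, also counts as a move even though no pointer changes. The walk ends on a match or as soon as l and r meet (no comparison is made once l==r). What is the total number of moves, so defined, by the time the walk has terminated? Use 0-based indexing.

8 moves

l=0 r=13: -3+38=35 <52, l++
l=1 r=13: 1+38=39 <52, l++
l=2 r=13: 3+38=41 <52, l++
l=3 r=13: 7+38=45 <52, l++
l=4 r=13: 8+38=46 <52, l++
l=5 r=13: 17+38=55 >52, r--
l=5 r=12: 17+33=50 <52, l++
l=6 r=12: 19+33=52, found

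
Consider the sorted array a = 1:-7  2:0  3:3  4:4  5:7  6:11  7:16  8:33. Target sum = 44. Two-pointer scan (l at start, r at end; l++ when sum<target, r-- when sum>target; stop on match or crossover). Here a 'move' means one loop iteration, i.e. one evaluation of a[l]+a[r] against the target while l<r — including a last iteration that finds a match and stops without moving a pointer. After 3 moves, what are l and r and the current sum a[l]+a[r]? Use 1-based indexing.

l=4, r=8, sum=37

[1,8] -7+33=26 <44 → l++
[2,8] 0+33=33 <44 → l++
[3,8] 3+33=36 <44 → l++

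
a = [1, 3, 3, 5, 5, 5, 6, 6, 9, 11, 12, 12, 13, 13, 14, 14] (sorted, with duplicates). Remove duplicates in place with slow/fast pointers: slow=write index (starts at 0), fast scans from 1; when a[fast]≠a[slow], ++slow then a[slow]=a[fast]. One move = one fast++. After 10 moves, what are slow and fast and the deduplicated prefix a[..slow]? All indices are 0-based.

slow=0 fast=1: a[fast]=3≠a[slow]=1 write a[1]=3, slow++,fast++
slow=1 fast=2: a[fast]=3=a[slow] dup, fast++
slow=1 fast=3: a[fast]=5≠a[slow]=3 write a[2]=5, slow++,fast++
slow=2 fast=4: a[fast]=5=a[slow] dup, fast++
slow=2 fast=5: a[fast]=5=a[slow] dup, fast++
slow=2 fast=6: a[fast]=6≠a[slow]=5 write a[3]=6, slow++,fast++
slow=3 fast=7: a[fast]=6=a[slow] dup, fast++
slow=3 fast=8: a[fast]=9≠a[slow]=6 write a[4]=9, slow++,fast++
slow=4 fast=9: a[fast]=11≠a[slow]=9 write a[5]=11, slow++,fast++
slow=5 fast=10: a[fast]=12≠a[slow]=11 write a[6]=12, slow++,fast++

slow=6, fast=11, prefix=[1, 3, 5, 6, 9, 11, 12]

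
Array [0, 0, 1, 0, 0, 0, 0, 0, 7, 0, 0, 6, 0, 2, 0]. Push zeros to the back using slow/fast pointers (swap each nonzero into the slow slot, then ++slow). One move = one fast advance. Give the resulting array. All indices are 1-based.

slow=1 fast=1: a[fast]=0, fast++
slow=1 fast=2: a[fast]=0, fast++
slow=1 fast=3: a[fast]=1≠0 swap→a[1]=1, slow++,fast++
slow=2 fast=4: a[fast]=0, fast++
slow=2 fast=5: a[fast]=0, fast++
slow=2 fast=6: a[fast]=0, fast++
slow=2 fast=7: a[fast]=0, fast++
slow=2 fast=8: a[fast]=0, fast++
slow=2 fast=9: a[fast]=7≠0 swap→a[2]=7, slow++,fast++
slow=3 fast=10: a[fast]=0, fast++
slow=3 fast=11: a[fast]=0, fast++
slow=3 fast=12: a[fast]=6≠0 swap→a[3]=6, slow++,fast++
slow=4 fast=13: a[fast]=0, fast++
slow=4 fast=14: a[fast]=2≠0 swap→a[4]=2, slow++,fast++
slow=5 fast=15: a[fast]=0, fast++

[1, 7, 6, 2, 0, 0, 0, 0, 0, 0, 0, 0, 0, 0, 0]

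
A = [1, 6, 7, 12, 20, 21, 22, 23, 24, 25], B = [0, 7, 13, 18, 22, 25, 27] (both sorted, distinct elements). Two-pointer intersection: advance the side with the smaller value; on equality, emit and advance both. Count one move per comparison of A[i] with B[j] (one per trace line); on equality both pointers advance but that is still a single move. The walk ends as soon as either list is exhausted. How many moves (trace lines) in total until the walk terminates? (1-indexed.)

13 moves

[i=1,j=1] 1>0 → j++
[i=1,j=2] 1<7 → i++
[i=2,j=2] 6<7 → i++
[i=3,j=2] 7==7 emit → i++,j++
[i=4,j=3] 12<13 → i++
[i=5,j=3] 20>13 → j++
[i=5,j=4] 20>18 → j++
[i=5,j=5] 20<22 → i++
[i=6,j=5] 21<22 → i++
[i=7,j=5] 22==22 emit → i++,j++
[i=8,j=6] 23<25 → i++
[i=9,j=6] 24<25 → i++
[i=10,j=6] 25==25 emit → i++,j++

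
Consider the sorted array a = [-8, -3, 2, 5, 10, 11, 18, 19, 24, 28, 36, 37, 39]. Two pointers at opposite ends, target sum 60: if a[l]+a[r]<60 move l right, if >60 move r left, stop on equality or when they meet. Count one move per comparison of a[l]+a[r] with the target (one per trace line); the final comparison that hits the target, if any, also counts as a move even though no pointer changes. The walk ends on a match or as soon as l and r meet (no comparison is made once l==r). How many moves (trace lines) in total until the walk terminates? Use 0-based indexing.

l=0 r=12: -8+39=31 <60, l++
l=1 r=12: -3+39=36 <60, l++
l=2 r=12: 2+39=41 <60, l++
l=3 r=12: 5+39=44 <60, l++
l=4 r=12: 10+39=49 <60, l++
l=5 r=12: 11+39=50 <60, l++
l=6 r=12: 18+39=57 <60, l++
l=7 r=12: 19+39=58 <60, l++
l=8 r=12: 24+39=63 >60, r--
l=8 r=11: 24+37=61 >60, r--
l=8 r=10: 24+36=60, found

11 moves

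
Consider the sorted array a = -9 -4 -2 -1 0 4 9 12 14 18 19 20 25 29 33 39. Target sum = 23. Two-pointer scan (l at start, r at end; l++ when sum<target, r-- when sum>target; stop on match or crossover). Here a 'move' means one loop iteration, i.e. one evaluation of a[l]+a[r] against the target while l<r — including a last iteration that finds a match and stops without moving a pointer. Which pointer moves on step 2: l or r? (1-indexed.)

r

[1,16] -9+39=30 >23 → r--
[1,15] -9+33=24 >23 → r--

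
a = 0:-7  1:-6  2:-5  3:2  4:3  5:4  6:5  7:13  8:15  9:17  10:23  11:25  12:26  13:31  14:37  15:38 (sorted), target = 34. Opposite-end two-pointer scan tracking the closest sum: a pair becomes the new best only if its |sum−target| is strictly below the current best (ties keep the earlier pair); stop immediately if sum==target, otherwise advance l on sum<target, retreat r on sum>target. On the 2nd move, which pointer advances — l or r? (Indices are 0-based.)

[0,15] -7+38=31 d=3 * → l++
[1,15] -6+38=32 d=2 * → l++

l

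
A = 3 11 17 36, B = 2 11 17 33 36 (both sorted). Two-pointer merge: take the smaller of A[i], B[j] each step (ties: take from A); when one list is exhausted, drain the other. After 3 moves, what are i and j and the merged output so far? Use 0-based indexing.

i=0 j=0: A[i]=3>B[j]=2 take 2, j++
i=0 j=1: A[i]=3<=B[j]=11 take 3, i++
i=1 j=1: A[i]=11<=B[j]=11 take 11, i++

i=2, j=1, merged so far=[2, 3, 11]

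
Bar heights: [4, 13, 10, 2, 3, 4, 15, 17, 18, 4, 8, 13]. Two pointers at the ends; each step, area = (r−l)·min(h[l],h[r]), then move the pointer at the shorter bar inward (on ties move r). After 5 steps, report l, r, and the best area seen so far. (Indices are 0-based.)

[0,11] min(4,13)*11=44 best=44 * → l++
[1,11] min(13,13)*10=130 best=130 * → r--
[1,10] min(13,8)*9=72 best=130 → r--
[1,9] min(13,4)*8=32 best=130 → r--
[1,8] min(13,18)*7=91 best=130 → l++

l=2, r=8, best area=130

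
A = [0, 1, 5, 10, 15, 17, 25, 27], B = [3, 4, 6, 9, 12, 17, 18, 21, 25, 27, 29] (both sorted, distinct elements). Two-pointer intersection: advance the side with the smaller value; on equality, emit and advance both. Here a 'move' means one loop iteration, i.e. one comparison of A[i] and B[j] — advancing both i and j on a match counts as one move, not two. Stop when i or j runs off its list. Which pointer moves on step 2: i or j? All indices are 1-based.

i

i=1 j=1: 0<3, i++
i=2 j=1: 1<3, i++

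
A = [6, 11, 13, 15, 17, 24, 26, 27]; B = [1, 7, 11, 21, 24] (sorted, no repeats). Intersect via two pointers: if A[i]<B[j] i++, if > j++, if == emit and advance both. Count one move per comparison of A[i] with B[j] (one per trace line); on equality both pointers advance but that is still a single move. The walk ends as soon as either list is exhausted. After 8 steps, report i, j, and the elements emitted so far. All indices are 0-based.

i=0 j=0: 6>1, j++
i=0 j=1: 6<7, i++
i=1 j=1: 11>7, j++
i=1 j=2: 11==11 emit, i++,j++
i=2 j=3: 13<21, i++
i=3 j=3: 15<21, i++
i=4 j=3: 17<21, i++
i=5 j=3: 24>21, j++

i=5, j=4, emitted=[11]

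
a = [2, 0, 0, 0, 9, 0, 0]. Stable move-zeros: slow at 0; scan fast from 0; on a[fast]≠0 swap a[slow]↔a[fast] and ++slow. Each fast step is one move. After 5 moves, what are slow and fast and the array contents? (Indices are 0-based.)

slow=0 fast=0: a[fast]=2≠0 swap→a[0]=2, slow++,fast++
slow=1 fast=1: a[fast]=0, fast++
slow=1 fast=2: a[fast]=0, fast++
slow=1 fast=3: a[fast]=0, fast++
slow=1 fast=4: a[fast]=9≠0 swap→a[1]=9, slow++,fast++

slow=2, fast=5, a=[2, 9, 0, 0, 0, 0, 0]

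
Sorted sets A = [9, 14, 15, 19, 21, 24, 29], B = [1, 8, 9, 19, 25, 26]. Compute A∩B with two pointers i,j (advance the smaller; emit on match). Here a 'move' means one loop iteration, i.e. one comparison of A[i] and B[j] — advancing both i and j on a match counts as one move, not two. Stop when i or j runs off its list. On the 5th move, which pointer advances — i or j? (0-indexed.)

i=0 j=0: 9>1, j++
i=0 j=1: 9>8, j++
i=0 j=2: 9==9 emit, i++,j++
i=1 j=3: 14<19, i++
i=2 j=3: 15<19, i++

i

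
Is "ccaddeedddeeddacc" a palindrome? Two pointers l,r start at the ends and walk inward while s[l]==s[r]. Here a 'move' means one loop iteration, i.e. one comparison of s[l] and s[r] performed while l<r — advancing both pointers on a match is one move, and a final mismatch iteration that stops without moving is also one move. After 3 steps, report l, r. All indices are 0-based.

l=3, r=13

[0,16] 'c'=='c' → l++,r--
[1,15] 'c'=='c' → l++,r--
[2,14] 'a'=='a' → l++,r--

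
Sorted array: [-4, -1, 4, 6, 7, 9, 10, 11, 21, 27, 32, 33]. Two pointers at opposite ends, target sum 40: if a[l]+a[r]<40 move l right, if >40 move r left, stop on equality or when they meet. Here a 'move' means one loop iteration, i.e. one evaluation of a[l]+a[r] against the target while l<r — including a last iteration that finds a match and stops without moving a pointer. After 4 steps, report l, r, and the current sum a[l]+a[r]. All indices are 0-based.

[0,11] -4+33=29 <40 → l++
[1,11] -1+33=32 <40 → l++
[2,11] 4+33=37 <40 → l++
[3,11] 6+33=39 <40 → l++

l=4, r=11, sum=40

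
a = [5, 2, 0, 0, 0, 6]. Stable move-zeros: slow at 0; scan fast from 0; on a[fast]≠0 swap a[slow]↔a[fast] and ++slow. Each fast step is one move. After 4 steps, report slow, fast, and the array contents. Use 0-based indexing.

slow=2, fast=4, a=[5, 2, 0, 0, 0, 6]

(s=0,f=0) a[fast]=5≠0 swap→a[0]=5 → slow++,fast++
(s=1,f=1) a[fast]=2≠0 swap→a[1]=2 → slow++,fast++
(s=2,f=2) a[fast]=0 → fast++
(s=2,f=3) a[fast]=0 → fast++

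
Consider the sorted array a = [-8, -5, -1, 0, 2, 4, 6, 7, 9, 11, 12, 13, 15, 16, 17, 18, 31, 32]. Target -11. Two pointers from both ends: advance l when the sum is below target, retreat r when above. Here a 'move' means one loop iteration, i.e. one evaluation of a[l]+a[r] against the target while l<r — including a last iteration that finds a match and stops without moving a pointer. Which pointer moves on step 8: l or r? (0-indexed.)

l=0 r=17: -8+32=24 >-11, r--
l=0 r=16: -8+31=23 >-11, r--
l=0 r=15: -8+18=10 >-11, r--
l=0 r=14: -8+17=9 >-11, r--
l=0 r=13: -8+16=8 >-11, r--
l=0 r=12: -8+15=7 >-11, r--
l=0 r=11: -8+13=5 >-11, r--
l=0 r=10: -8+12=4 >-11, r--

r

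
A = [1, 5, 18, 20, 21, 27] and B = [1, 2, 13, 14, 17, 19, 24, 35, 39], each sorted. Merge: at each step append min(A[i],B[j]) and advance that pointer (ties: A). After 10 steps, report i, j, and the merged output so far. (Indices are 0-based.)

i=0 j=0: A[i]=1<=B[j]=1 take 1, i++
i=1 j=0: A[i]=5>B[j]=1 take 1, j++
i=1 j=1: A[i]=5>B[j]=2 take 2, j++
i=1 j=2: A[i]=5<=B[j]=13 take 5, i++
i=2 j=2: A[i]=18>B[j]=13 take 13, j++
i=2 j=3: A[i]=18>B[j]=14 take 14, j++
i=2 j=4: A[i]=18>B[j]=17 take 17, j++
i=2 j=5: A[i]=18<=B[j]=19 take 18, i++
i=3 j=5: A[i]=20>B[j]=19 take 19, j++
i=3 j=6: A[i]=20<=B[j]=24 take 20, i++

i=4, j=6, merged so far=[1, 1, 2, 5, 13, 14, 17, 18, 19, 20]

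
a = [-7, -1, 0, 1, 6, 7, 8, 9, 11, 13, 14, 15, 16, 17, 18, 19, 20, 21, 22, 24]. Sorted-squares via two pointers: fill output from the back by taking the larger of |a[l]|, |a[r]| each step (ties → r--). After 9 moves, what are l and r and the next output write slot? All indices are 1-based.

l=1, r=11, next write slot=11

[1,20] |-7|<=|24| out[20]=576 → r--
[1,19] |-7|<=|22| out[19]=484 → r--
[1,18] |-7|<=|21| out[18]=441 → r--
[1,17] |-7|<=|20| out[17]=400 → r--
[1,16] |-7|<=|19| out[16]=361 → r--
[1,15] |-7|<=|18| out[15]=324 → r--
[1,14] |-7|<=|17| out[14]=289 → r--
[1,13] |-7|<=|16| out[13]=256 → r--
[1,12] |-7|<=|15| out[12]=225 → r--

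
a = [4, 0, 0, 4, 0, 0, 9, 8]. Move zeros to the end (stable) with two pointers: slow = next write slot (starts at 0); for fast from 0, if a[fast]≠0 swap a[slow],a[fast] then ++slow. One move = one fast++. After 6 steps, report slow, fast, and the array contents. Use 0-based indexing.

slow=2, fast=6, a=[4, 4, 0, 0, 0, 0, 9, 8]

(s=0,f=0) a[fast]=4≠0 swap→a[0]=4 → slow++,fast++
(s=1,f=1) a[fast]=0 → fast++
(s=1,f=2) a[fast]=0 → fast++
(s=1,f=3) a[fast]=4≠0 swap→a[1]=4 → slow++,fast++
(s=2,f=4) a[fast]=0 → fast++
(s=2,f=5) a[fast]=0 → fast++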